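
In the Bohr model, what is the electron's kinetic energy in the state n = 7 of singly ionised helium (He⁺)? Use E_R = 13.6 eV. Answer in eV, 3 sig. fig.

For a Coulomb orbit the virial theorem gives K = −E_n.
E_n = −E_R·Z²/n², so K = E_R·Z²/n² = 13.6 × 2²/7² = 1.11 eV

1.11 eV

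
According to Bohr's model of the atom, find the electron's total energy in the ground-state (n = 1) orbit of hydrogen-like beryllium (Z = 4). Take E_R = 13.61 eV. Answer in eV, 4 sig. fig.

-217.8 eV

E_n = −E_R·Z²/n² = −13.61 × 4²/1² = -217.8 eV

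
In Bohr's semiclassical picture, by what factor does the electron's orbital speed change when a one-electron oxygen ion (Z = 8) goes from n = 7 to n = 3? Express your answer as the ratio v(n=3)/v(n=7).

7/3

v ∝ Z^1 · n^-1; with Z fixed, v ∝ n^-1.
v(n=3)/v(n=7) = (3/7)^-1 = 7/3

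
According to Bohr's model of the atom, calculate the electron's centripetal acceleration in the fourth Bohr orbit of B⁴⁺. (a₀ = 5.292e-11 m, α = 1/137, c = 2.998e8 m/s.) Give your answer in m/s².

4.418e22 m/s²

r = n²a₀/Z = 1.693e-10 m, v = Zαc/n = 2.735e6 m/s
a = v²/r = (2.735e6)² / 1.693e-10 = 4.418e22 m/s²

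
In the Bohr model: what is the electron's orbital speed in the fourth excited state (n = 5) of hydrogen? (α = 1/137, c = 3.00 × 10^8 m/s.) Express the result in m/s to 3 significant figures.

v_n = Zαc/n = 1 × 0.00730 × 3.00 × 10^8 / 5
    = 4.38 × 10^5 m/s

4.38 × 10^5 m/s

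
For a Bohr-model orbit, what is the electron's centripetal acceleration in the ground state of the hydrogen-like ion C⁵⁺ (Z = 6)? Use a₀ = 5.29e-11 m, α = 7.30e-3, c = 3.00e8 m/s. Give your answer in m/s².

1.96e25 m/s²

r = n²a₀/Z = 8.82e-12 m, v = Zαc/n = 1.31e7 m/s
a = v²/r = (1.31e7)² / 8.82e-12 = 1.96e25 m/s²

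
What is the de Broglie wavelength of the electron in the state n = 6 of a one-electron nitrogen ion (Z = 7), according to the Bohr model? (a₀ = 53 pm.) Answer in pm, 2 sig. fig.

The Bohr quantisation condition is nλ = 2πr_n.
r_n = n²a₀/Z = 270 pm
λ = 2πr_n/n = 2π·270/6 = 290 pm

290 pm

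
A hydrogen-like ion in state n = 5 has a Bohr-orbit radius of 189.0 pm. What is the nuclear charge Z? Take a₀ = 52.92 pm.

r_n = n²a₀/Z ⇒ Z = n²a₀/r = 5² × 52.92 / 189.0 ≈ 7.00
Z = 7

7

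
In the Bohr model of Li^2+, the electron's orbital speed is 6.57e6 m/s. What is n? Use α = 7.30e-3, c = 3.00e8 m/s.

v_n = Zαc/n ⇒ n = Zαc/v = 3 × 0.00730 × 3.00e8 / 6.57e6 ≈ 1.00
n = 1

1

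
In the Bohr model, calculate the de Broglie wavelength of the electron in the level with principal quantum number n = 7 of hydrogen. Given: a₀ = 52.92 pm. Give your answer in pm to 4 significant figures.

The Bohr quantisation condition is nλ = 2πr_n.
r_n = n²a₀/Z = 2593 pm
λ = 2πr_n/n = 2π·2593/7 = 2328 pm

2328 pm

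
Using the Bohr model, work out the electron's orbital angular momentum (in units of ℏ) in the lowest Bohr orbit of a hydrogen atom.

1

L_n = nℏ, so L/ℏ = n = 1.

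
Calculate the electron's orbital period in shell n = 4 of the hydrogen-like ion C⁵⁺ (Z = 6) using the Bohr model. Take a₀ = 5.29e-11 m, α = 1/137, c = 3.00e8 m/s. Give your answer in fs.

r = n²a₀/Z = 4²·5.29e-11/6 = 1.41e-10 m
v = Zαc/n = 6·0.00730·3.00e8/4 = 3.28e6 m/s
T = 2πr/v = 2.70e-16 s = 0.270 fs

0.270 fs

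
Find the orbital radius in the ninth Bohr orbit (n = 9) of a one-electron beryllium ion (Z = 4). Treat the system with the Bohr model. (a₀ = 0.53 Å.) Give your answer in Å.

11 Å

r_n = n²a₀/Z = 9² × 0.53 / 4
    = 81 × 0.53 / 4 = 11 Å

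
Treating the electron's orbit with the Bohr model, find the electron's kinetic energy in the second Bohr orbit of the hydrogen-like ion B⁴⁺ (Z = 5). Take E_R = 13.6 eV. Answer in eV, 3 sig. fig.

85.0 eV

For a Coulomb orbit the virial theorem gives K = −E_n.
E_n = −E_R·Z²/n², so K = E_R·Z²/n² = 13.6 × 5²/2² = 85.0 eV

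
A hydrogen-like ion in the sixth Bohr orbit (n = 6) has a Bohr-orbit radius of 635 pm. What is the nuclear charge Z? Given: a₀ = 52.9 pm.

3

r_n = n²a₀/Z ⇒ Z = n²a₀/r = 6² × 52.9 / 635 ≈ 3.00
Z = 3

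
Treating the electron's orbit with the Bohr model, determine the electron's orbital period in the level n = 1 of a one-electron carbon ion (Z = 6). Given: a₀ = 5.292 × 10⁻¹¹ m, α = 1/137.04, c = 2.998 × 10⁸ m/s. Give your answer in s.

r = n²a₀/Z = 1²·5.292 × 10⁻¹¹/6 = 8.820 × 10⁻¹² m
v = Zαc/n = 6·0.007297·2.998 × 10⁸/1 = 1.313 × 10⁷ m/s
T = 2πr/v = 4.222 × 10⁻¹⁸ s

4.222 × 10⁻¹⁸ s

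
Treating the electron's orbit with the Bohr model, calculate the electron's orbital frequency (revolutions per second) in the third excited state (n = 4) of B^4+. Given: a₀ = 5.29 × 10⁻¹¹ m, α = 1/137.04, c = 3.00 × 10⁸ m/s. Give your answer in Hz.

2.57 × 10¹⁵ Hz

r = n²a₀/Z = 1.69 × 10⁻¹⁰ m, v = Zαc/n = 2.74 × 10⁶ m/s
f = v/(2πr) = 2.57 × 10¹⁵ Hz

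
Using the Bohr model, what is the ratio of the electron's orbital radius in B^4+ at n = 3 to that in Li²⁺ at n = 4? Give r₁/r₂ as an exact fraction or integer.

27/80

r ∝ Z^-1 · n^2
r₁/r₂ = (5/3)^-1 · (3/4)^2 = 27/80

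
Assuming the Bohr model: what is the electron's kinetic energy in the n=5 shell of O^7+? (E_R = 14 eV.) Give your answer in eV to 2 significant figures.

36 eV

For a Coulomb orbit the virial theorem gives K = −E_n.
E_n = −E_R·Z²/n², so K = E_R·Z²/n² = 14 × 8²/5² = 36 eV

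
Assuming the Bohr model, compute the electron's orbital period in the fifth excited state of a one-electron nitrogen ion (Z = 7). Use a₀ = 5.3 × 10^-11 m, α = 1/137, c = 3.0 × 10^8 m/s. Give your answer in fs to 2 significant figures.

r = n²a₀/Z = 6²·5.3 × 10^-11/7 = 2.7 × 10^-10 m
v = Zαc/n = 7·0.0073·3.0 × 10^8/6 = 2.6 × 10^6 m/s
T = 2πr/v = 6.7 × 10^-16 s = 0.67 fs

0.67 fs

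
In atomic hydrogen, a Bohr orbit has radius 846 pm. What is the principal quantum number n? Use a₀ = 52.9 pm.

4

r_n = n²a₀/Z ⇒ n² = rZ/a₀ = 846 × 1 / 52.9 ≈ 15.99
n = 4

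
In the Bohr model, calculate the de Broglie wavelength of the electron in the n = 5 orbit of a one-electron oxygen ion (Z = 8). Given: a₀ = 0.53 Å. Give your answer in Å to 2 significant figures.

2.1 Å

The Bohr quantisation condition is nλ = 2πr_n.
r_n = n²a₀/Z = 1.7 Å
λ = 2πr_n/n = 2π·1.7/5 = 2.1 Å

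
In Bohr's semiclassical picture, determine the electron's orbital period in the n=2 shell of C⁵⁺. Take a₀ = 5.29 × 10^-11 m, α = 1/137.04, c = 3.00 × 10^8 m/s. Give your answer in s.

3.37 × 10^-17 s

r = n²a₀/Z = 2²·5.29 × 10^-11/6 = 3.53 × 10^-11 m
v = Zαc/n = 6·0.00730·3.00 × 10^8/2 = 6.57 × 10^6 m/s
T = 2πr/v = 3.37 × 10^-17 s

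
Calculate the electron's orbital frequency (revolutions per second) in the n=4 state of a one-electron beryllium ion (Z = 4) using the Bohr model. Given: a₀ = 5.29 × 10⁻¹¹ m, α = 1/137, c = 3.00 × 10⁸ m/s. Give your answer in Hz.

1.65 × 10¹⁵ Hz

r = n²a₀/Z = 2.12 × 10⁻¹⁰ m, v = Zαc/n = 2.19 × 10⁶ m/s
f = v/(2πr) = 1.65 × 10¹⁵ Hz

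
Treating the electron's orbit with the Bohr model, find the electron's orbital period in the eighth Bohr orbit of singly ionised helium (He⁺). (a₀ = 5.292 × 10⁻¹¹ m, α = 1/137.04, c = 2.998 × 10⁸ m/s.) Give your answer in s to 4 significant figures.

1.945 × 10⁻¹⁴ s

r = n²a₀/Z = 8²·5.292 × 10⁻¹¹/2 = 1.693 × 10⁻⁹ m
v = Zαc/n = 2·0.007297·2.998 × 10⁸/8 = 5.469 × 10⁵ m/s
T = 2πr/v = 1.945 × 10⁻¹⁴ s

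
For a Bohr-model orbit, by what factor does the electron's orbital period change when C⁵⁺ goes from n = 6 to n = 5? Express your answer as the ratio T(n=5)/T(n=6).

125/216

T ∝ Z^-2 · n^3; with Z fixed, T ∝ n^3.
T(n=5)/T(n=6) = (5/6)^3 = 125/216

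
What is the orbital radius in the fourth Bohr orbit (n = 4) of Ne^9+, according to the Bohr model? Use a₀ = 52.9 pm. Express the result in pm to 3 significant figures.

84.6 pm

r_n = n²a₀/Z = 4² × 52.9 / 10
    = 16 × 52.9 / 10 = 84.6 pm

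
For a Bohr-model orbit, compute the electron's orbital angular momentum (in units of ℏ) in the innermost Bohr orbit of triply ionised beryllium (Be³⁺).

L_n = nℏ, so L/ℏ = n = 1.

1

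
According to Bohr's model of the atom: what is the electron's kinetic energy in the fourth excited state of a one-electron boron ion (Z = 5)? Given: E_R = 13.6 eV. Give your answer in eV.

For a Coulomb orbit the virial theorem gives K = −E_n.
E_n = −E_R·Z²/n², so K = E_R·Z²/n² = 13.6 × 5²/5² = 13.6 eV

13.6 eV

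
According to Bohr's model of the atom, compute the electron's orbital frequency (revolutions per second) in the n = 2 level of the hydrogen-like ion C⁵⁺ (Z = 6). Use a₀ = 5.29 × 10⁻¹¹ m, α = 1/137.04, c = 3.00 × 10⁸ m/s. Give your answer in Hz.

r = n²a₀/Z = 3.53 × 10⁻¹¹ m, v = Zαc/n = 6.57 × 10⁶ m/s
f = v/(2πr) = 2.96 × 10¹⁶ Hz

2.96 × 10¹⁶ Hz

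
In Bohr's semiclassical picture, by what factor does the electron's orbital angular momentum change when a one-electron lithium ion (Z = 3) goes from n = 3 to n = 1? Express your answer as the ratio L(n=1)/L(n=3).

L = nℏ depends only on n, so L ∝ n.
L(n=1)/L(n=3) = (1/3)^1 = 1/3

1/3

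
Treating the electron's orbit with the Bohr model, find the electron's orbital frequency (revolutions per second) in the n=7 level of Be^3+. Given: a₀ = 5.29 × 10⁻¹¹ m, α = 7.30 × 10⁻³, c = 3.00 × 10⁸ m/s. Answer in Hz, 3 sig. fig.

r = n²a₀/Z = 6.48 × 10⁻¹⁰ m, v = Zαc/n = 1.25 × 10⁶ m/s
f = v/(2πr) = 3.07 × 10¹⁴ Hz

3.07 × 10¹⁴ Hz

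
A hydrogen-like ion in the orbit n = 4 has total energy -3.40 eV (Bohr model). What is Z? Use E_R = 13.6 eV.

2

E_n = −E_R Z²/n² ⇒ Z² = −E_n n²/E_R = 3.40 × 4² / 13.6 ≈ 4.00
Z = 2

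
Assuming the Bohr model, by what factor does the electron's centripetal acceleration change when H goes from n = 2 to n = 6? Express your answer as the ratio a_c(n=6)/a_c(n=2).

a_c ∝ Z^3 · n^-4; with Z fixed, a_c ∝ n^-4.
a_c(n=6)/a_c(n=2) = (6/2)^-4 = 1/81

1/81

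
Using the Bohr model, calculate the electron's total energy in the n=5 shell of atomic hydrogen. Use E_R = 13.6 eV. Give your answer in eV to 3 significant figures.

E_n = −E_R·Z²/n² = −13.6 × 1²/5² = -0.544 eV

-0.544 eV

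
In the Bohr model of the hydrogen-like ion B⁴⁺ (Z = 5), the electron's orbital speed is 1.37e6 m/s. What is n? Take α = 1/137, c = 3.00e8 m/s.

8

v_n = Zαc/n ⇒ n = Zαc/v = 5 × 0.00730 × 3.00e8 / 1.37e6 ≈ 7.99
n = 8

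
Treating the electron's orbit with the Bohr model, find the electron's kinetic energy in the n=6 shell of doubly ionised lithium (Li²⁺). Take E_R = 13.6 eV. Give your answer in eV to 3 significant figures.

3.40 eV

For a Coulomb orbit the virial theorem gives K = −E_n.
E_n = −E_R·Z²/n², so K = E_R·Z²/n² = 13.6 × 3²/6² = 3.40 eV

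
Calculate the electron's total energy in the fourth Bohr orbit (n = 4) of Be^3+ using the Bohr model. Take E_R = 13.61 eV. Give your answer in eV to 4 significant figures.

E_n = −E_R·Z²/n² = −13.61 × 4²/4² = -13.61 eV

-13.61 eV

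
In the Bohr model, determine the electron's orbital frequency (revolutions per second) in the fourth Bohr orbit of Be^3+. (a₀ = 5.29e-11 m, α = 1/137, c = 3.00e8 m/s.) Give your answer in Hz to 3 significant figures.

r = n²a₀/Z = 2.12e-10 m, v = Zαc/n = 2.19e6 m/s
f = v/(2πr) = 1.65e15 Hz

1.65e15 Hz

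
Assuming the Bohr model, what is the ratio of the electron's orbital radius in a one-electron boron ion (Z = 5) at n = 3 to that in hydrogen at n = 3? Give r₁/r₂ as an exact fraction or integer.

r ∝ Z^-1 · n^2
r₁/r₂ = (5/1)^-1 · (3/3)^2 = 1/5

1/5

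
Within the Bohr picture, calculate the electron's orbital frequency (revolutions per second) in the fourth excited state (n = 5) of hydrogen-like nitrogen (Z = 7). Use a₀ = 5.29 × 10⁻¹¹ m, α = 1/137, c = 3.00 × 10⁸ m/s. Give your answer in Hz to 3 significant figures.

r = n²a₀/Z = 1.89 × 10⁻¹⁰ m, v = Zαc/n = 3.07 × 10⁶ m/s
f = v/(2πr) = 2.58 × 10¹⁵ Hz

2.58 × 10¹⁵ Hz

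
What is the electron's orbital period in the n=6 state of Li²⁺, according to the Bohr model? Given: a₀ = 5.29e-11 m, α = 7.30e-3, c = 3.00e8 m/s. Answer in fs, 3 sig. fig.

3.64 fs

r = n²a₀/Z = 6²·5.29e-11/3 = 6.35e-10 m
v = Zαc/n = 3·0.00730·3.00e8/6 = 1.09e6 m/s
T = 2πr/v = 3.64e-15 s = 3.64 fs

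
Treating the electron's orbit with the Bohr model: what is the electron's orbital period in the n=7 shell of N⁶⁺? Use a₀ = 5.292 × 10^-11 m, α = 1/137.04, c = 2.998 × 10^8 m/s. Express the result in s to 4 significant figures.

1.064 × 10^-15 s

r = n²a₀/Z = 7²·5.292 × 10^-11/7 = 3.704 × 10^-10 m
v = Zαc/n = 7·0.007297·2.998 × 10^8/7 = 2.188 × 10^6 m/s
T = 2πr/v = 1.064 × 10^-15 s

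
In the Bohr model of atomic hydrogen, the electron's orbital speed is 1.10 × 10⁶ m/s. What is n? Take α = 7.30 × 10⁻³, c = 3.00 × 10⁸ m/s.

v_n = Zαc/n ⇒ n = Zαc/v = 1 × 0.00730 × 3.00 × 10⁸ / 1.10 × 10⁶ ≈ 1.99
n = 2

2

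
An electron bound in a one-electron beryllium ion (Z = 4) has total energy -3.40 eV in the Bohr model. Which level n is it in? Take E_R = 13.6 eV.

E_n = −E_R Z²/n² ⇒ n² = E_R Z²/(−E_n) = 13.6 × 4² / 3.40 ≈ 64.00
n = 8

8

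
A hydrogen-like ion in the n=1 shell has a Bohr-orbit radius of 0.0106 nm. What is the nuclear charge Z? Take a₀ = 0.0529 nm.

r_n = n²a₀/Z ⇒ Z = n²a₀/r = 1² × 0.0529 / 0.0106 ≈ 4.99
Z = 5

5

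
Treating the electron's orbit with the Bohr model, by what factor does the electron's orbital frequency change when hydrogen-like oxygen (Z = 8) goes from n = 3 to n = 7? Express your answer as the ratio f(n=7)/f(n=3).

f ∝ Z^2 · n^-3; with Z fixed, f ∝ n^-3.
f(n=7)/f(n=3) = (7/3)^-3 = 27/343

27/343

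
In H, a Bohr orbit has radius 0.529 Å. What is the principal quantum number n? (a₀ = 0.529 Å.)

1

r_n = n²a₀/Z ⇒ n² = rZ/a₀ = 0.529 × 1 / 0.529 ≈ 1.00
n = 1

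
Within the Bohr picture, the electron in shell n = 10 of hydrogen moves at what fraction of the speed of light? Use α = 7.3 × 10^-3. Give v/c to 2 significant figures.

0.00073

v_n = Zαc/n, so v/c = Zα/n = 1 × 0.0073 / 10 = 0.00073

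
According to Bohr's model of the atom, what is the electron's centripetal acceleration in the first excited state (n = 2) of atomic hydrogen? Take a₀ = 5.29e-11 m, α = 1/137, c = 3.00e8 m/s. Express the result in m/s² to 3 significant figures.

r = n²a₀/Z = 2.12e-10 m, v = Zαc/n = 1.09e6 m/s
a = v²/r = (1.09e6)² / 2.12e-10 = 5.67e21 m/s²

5.67e21 m/s²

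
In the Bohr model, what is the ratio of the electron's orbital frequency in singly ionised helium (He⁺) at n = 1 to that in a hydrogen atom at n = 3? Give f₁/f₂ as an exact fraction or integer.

f ∝ Z^2 · n^-3
f₁/f₂ = (2/1)^2 · (1/3)^-3 = 108

108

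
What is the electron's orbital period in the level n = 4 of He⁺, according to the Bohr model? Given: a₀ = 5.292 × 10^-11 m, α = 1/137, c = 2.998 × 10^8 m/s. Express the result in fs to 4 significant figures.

2.431 fs

r = n²a₀/Z = 4²·5.292 × 10^-11/2 = 4.234 × 10^-10 m
v = Zαc/n = 2·0.007299·2.998 × 10^8/4 = 1.094 × 10^6 m/s
T = 2πr/v = 2.431 × 10^-15 s = 2.431 fs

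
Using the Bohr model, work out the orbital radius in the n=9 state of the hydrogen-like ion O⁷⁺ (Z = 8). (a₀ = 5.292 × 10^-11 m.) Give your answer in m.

r_n = n²a₀/Z = 9² × 5.292 × 10^-11 / 8
    = 81 × 5.292 × 10^-11 / 8 = 5.358 × 10^-10 m

5.358 × 10^-10 m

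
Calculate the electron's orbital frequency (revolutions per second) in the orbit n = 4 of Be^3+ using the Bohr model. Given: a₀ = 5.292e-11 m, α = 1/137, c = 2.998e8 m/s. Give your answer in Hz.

r = n²a₀/Z = 2.117e-10 m, v = Zαc/n = 2.188e6 m/s
f = v/(2πr) = 1.645e15 Hz

1.645e15 Hz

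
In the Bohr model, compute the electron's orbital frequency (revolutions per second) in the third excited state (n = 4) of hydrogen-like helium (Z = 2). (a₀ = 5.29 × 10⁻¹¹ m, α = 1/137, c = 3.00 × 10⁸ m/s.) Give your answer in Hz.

4.12 × 10¹⁴ Hz

r = n²a₀/Z = 4.23 × 10⁻¹⁰ m, v = Zαc/n = 1.09 × 10⁶ m/s
f = v/(2πr) = 4.12 × 10¹⁴ Hz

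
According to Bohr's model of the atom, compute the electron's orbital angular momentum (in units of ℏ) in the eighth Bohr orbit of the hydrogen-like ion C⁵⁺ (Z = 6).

8

L_n = nℏ, so L/ℏ = n = 8.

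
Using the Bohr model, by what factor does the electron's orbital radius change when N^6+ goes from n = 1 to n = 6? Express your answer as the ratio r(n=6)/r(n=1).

r ∝ Z^-1 · n^2; with Z fixed, r ∝ n^2.
r(n=6)/r(n=1) = (6/1)^2 = 36

36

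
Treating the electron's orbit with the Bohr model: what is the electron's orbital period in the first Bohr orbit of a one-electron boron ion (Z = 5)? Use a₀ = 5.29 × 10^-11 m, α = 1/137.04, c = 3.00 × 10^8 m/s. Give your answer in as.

6.07 as

r = n²a₀/Z = 1²·5.29 × 10^-11/5 = 1.06 × 10^-11 m
v = Zαc/n = 5·0.00730·3.00 × 10^8/1 = 1.09 × 10^7 m/s
T = 2πr/v = 6.07 × 10^-18 s = 6.07 as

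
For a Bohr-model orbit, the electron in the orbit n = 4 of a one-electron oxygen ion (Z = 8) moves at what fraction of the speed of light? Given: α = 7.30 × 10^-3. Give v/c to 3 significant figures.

v_n = Zαc/n, so v/c = Zα/n = 8 × 0.00730 / 4 = 0.0146

0.0146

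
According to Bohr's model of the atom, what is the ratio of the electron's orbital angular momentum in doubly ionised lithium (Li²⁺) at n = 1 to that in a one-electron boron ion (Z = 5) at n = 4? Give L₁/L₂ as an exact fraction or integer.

1/4

L = nℏ is independent of Z.
L₁/L₂ = n₁/n₂ = 1/4 = 1/4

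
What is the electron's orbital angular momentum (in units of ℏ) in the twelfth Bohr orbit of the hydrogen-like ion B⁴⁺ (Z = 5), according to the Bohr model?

12

L_n = nℏ, so L/ℏ = n = 12.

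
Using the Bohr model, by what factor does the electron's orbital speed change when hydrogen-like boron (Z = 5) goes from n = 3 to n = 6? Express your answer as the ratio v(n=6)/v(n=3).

v ∝ Z^1 · n^-1; with Z fixed, v ∝ n^-1.
v(n=6)/v(n=3) = (6/3)^-1 = 1/2

1/2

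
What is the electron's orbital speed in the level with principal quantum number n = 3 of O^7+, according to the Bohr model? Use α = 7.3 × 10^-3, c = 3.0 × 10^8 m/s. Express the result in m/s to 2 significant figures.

5.8 × 10^6 m/s

v_n = Zαc/n = 8 × 0.0073 × 3.0 × 10^8 / 3
    = 5.8 × 10^6 m/s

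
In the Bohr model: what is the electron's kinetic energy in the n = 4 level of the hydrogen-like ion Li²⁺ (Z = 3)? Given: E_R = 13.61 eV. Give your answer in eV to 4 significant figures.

For a Coulomb orbit the virial theorem gives K = −E_n.
E_n = −E_R·Z²/n², so K = E_R·Z²/n² = 13.61 × 3²/4² = 7.656 eV

7.656 eV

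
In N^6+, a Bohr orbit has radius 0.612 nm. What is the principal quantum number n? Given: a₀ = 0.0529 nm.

r_n = n²a₀/Z ⇒ n² = rZ/a₀ = 0.612 × 7 / 0.0529 ≈ 80.98
n = 9

9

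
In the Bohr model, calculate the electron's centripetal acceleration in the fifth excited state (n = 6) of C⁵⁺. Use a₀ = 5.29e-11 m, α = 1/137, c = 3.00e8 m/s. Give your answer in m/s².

1.51e22 m/s²

r = n²a₀/Z = 3.17e-10 m, v = Zαc/n = 2.19e6 m/s
a = v²/r = (2.19e6)² / 3.17e-10 = 1.51e22 m/s²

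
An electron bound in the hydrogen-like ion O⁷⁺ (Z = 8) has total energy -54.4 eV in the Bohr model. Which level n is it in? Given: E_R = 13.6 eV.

E_n = −E_R Z²/n² ⇒ n² = E_R Z²/(−E_n) = 13.6 × 8² / 54.4 ≈ 16.00
n = 4

4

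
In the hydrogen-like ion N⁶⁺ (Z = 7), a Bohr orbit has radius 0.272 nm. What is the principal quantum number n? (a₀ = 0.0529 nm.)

r_n = n²a₀/Z ⇒ n² = rZ/a₀ = 0.272 × 7 / 0.0529 ≈ 35.99
n = 6

6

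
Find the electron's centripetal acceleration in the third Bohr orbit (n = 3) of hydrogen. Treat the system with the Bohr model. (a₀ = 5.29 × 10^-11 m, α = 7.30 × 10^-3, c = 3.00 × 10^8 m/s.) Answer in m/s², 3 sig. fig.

1.12 × 10^21 m/s²

r = n²a₀/Z = 4.76 × 10^-10 m, v = Zαc/n = 7.30 × 10^5 m/s
a = v²/r = (7.30 × 10^5)² / 4.76 × 10^-10 = 1.12 × 10^21 m/s²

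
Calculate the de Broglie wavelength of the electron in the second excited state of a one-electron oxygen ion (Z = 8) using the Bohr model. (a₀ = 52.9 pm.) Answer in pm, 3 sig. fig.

The Bohr quantisation condition is nλ = 2πr_n.
r_n = n²a₀/Z = 59.5 pm
λ = 2πr_n/n = 2π·59.5/3 = 125 pm

125 pm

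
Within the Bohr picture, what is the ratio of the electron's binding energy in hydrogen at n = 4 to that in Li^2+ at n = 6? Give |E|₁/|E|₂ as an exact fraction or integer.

1/4

|E| ∝ Z^2 · n^-2
|E|₁/|E|₂ = (1/3)^2 · (4/6)^-2 = 1/4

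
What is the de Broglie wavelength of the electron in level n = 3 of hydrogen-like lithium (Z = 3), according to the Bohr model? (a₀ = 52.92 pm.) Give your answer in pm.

332.5 pm

The Bohr quantisation condition is nλ = 2πr_n.
r_n = n²a₀/Z = 158.8 pm
λ = 2πr_n/n = 2π·158.8/3 = 332.5 pm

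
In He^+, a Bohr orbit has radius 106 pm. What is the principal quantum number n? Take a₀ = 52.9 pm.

2

r_n = n²a₀/Z ⇒ n² = rZ/a₀ = 106 × 2 / 52.9 ≈ 4.01
n = 2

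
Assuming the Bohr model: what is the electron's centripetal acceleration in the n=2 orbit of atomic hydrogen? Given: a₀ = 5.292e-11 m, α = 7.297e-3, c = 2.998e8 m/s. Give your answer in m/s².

5.652e21 m/s²

r = n²a₀/Z = 2.117e-10 m, v = Zαc/n = 1.094e6 m/s
a = v²/r = (1.094e6)² / 2.117e-10 = 5.652e21 m/s²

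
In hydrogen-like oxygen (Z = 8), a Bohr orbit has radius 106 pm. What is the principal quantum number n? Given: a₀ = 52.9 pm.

r_n = n²a₀/Z ⇒ n² = rZ/a₀ = 106 × 8 / 52.9 ≈ 16.03
n = 4

4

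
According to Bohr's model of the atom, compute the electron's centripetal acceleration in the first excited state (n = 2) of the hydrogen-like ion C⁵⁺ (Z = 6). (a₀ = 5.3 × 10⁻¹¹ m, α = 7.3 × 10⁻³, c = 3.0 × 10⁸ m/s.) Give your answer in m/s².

1.2 × 10²⁴ m/s²

r = n²a₀/Z = 3.5 × 10⁻¹¹ m, v = Zαc/n = 6.6 × 10⁶ m/s
a = v²/r = (6.6 × 10⁶)² / 3.5 × 10⁻¹¹ = 1.2 × 10²⁴ m/s²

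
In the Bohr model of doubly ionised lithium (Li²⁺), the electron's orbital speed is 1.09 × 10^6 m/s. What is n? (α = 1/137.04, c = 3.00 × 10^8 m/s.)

v_n = Zαc/n ⇒ n = Zαc/v = 3 × 0.00730 × 3.00 × 10^8 / 1.09 × 10^6 ≈ 6.03
n = 6

6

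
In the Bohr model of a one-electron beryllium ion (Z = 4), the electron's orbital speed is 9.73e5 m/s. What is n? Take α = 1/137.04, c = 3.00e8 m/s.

v_n = Zαc/n ⇒ n = Zαc/v = 4 × 0.00730 × 3.00e8 / 9.73e5 ≈ 9.00
n = 9

9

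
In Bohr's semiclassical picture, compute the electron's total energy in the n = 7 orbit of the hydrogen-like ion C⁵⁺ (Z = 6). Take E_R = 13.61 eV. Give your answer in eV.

-9.999 eV

E_n = −E_R·Z²/n² = −13.61 × 6²/7² = -9.999 eV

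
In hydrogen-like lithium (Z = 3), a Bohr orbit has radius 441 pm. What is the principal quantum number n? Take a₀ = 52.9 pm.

r_n = n²a₀/Z ⇒ n² = rZ/a₀ = 441 × 3 / 52.9 ≈ 25.01
n = 5

5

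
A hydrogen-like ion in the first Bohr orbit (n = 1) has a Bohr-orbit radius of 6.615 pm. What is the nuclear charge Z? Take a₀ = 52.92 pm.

8

r_n = n²a₀/Z ⇒ Z = n²a₀/r = 1² × 52.92 / 6.615 ≈ 8.00
Z = 8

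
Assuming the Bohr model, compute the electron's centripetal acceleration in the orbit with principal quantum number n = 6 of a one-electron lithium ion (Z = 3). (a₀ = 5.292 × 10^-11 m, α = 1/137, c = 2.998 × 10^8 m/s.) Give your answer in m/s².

r = n²a₀/Z = 6.350 × 10^-10 m, v = Zαc/n = 1.094 × 10^6 m/s
a = v²/r = (1.094 × 10^6)² / 6.350 × 10^-10 = 1.885 × 10^21 m/s²

1.885 × 10^21 m/s²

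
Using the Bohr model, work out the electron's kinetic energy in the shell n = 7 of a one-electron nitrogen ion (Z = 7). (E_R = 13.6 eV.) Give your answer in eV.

13.6 eV

For a Coulomb orbit the virial theorem gives K = −E_n.
E_n = −E_R·Z²/n², so K = E_R·Z²/n² = 13.6 × 7²/7² = 13.6 eV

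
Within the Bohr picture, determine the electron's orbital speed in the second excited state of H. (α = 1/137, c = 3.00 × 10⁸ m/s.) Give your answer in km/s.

v_n = Zαc/n = 1 × 0.00730 × 3.00 × 10⁸ / 3
    = 730 km/s

730 km/s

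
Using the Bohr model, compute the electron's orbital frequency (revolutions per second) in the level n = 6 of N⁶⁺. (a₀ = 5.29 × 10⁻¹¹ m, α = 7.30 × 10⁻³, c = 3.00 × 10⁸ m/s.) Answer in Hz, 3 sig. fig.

r = n²a₀/Z = 2.72 × 10⁻¹⁰ m, v = Zαc/n = 2.56 × 10⁶ m/s
f = v/(2πr) = 1.49 × 10¹⁵ Hz

1.49 × 10¹⁵ Hz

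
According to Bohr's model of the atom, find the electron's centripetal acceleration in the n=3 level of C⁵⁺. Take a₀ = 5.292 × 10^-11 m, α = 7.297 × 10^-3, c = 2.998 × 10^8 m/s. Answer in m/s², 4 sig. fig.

r = n²a₀/Z = 7.938 × 10^-11 m, v = Zαc/n = 4.375 × 10^6 m/s
a = v²/r = (4.375 × 10^6)² / 7.938 × 10^-11 = 2.412 × 10^23 m/s²

2.412 × 10^23 m/s²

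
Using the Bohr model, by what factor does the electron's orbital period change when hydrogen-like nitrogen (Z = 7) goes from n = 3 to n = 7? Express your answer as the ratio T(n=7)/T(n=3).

343/27

T ∝ Z^-2 · n^3; with Z fixed, T ∝ n^3.
T(n=7)/T(n=3) = (7/3)^3 = 343/27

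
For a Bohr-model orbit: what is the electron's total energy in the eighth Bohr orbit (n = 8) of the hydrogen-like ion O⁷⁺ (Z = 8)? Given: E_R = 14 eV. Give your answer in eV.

-14 eV

E_n = −E_R·Z²/n² = −14 × 8²/8² = -14 eV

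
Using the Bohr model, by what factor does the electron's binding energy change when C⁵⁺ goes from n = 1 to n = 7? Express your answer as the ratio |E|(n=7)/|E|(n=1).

|E| ∝ Z^2 · n^-2; with Z fixed, |E| ∝ n^-2.
|E|(n=7)/|E|(n=1) = (7/1)^-2 = 1/49

1/49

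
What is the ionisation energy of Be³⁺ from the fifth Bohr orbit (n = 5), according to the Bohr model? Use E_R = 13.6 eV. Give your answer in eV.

8.70 eV

E_n = −E_R·Z²/n² = −13.6 × 4²/5² eV = -8.70 eV
Ionisation energy = −E_n = 8.70 eV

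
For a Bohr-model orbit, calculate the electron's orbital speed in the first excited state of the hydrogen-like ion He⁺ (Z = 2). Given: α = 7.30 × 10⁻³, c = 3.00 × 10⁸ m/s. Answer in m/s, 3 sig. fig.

v_n = Zαc/n = 2 × 0.00730 × 3.00 × 10⁸ / 2
    = 2.19 × 10⁶ m/s

2.19 × 10⁶ m/s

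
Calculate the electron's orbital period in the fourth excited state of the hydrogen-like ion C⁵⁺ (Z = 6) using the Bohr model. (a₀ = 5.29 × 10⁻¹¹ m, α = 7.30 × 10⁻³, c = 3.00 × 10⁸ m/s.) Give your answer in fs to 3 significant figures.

0.527 fs

r = n²a₀/Z = 5²·5.29 × 10⁻¹¹/6 = 2.20 × 10⁻¹⁰ m
v = Zαc/n = 6·0.00730·3.00 × 10⁸/5 = 2.63 × 10⁶ m/s
T = 2πr/v = 5.27 × 10⁻¹⁶ s = 0.527 fs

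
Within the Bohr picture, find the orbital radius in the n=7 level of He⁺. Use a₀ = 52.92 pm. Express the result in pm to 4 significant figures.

r_n = n²a₀/Z = 7² × 52.92 / 2
    = 49 × 52.92 / 2 = 1297 pm

1297 pm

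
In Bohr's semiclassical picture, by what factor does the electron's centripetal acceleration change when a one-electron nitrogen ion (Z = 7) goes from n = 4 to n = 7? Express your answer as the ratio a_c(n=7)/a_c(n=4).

256/2401

a_c ∝ Z^3 · n^-4; with Z fixed, a_c ∝ n^-4.
a_c(n=7)/a_c(n=4) = (7/4)^-4 = 256/2401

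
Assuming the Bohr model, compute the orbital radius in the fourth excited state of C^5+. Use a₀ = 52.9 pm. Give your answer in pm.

r_n = n²a₀/Z = 5² × 52.9 / 6
    = 25 × 52.9 / 6 = 220 pm

220 pm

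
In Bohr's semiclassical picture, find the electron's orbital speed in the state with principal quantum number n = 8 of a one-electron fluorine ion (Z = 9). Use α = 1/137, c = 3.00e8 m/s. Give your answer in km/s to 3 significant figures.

v_n = Zαc/n = 9 × 0.00730 × 3.00e8 / 8
    = 2460 km/s

2460 km/s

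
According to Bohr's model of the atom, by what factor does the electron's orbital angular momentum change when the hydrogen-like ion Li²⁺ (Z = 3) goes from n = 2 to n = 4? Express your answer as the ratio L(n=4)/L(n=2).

L = nℏ depends only on n, so L ∝ n.
L(n=4)/L(n=2) = (4/2)^1 = 2

2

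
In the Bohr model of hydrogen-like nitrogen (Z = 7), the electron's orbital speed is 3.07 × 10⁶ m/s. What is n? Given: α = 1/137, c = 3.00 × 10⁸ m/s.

v_n = Zαc/n ⇒ n = Zαc/v = 7 × 0.00730 × 3.00 × 10⁸ / 3.07 × 10⁶ ≈ 4.99
n = 5

5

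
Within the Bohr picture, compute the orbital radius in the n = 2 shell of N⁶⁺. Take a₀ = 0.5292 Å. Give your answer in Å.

0.3024 Å

r_n = n²a₀/Z = 2² × 0.5292 / 7
    = 4 × 0.5292 / 7 = 0.3024 Å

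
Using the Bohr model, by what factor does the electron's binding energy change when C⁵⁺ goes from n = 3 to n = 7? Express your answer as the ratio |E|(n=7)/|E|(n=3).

|E| ∝ Z^2 · n^-2; with Z fixed, |E| ∝ n^-2.
|E|(n=7)/|E|(n=3) = (7/3)^-2 = 9/49

9/49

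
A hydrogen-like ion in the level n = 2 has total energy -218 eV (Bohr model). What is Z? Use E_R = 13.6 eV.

E_n = −E_R Z²/n² ⇒ Z² = −E_n n²/E_R = 218 × 2² / 13.6 ≈ 64.12
Z = 8

8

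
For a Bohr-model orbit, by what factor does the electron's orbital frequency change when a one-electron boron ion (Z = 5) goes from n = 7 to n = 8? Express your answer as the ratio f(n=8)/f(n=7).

f ∝ Z^2 · n^-3; with Z fixed, f ∝ n^-3.
f(n=8)/f(n=7) = (8/7)^-3 = 343/512

343/512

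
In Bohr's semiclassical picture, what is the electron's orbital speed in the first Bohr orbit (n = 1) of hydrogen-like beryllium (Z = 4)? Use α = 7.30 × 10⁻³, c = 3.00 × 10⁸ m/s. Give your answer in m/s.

v_n = Zαc/n = 4 × 0.00730 × 3.00 × 10⁸ / 1
    = 8.76 × 10⁶ m/s

8.76 × 10⁶ m/s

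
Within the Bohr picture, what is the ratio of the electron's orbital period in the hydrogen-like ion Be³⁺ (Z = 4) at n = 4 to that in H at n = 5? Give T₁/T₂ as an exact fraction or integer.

4/125

T ∝ Z^-2 · n^3
T₁/T₂ = (4/1)^-2 · (4/5)^3 = 4/125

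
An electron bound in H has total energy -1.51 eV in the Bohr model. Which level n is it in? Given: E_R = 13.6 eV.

E_n = −E_R Z²/n² ⇒ n² = E_R Z²/(−E_n) = 13.6 × 1² / 1.51 ≈ 9.01
n = 3

3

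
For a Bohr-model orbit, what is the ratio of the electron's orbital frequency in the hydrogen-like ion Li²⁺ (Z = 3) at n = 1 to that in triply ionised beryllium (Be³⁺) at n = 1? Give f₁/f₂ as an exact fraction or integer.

f ∝ Z^2 · n^-3
f₁/f₂ = (3/4)^2 · (1/1)^-3 = 9/16

9/16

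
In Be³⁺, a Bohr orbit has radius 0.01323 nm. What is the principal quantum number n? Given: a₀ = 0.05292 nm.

1

r_n = n²a₀/Z ⇒ n² = rZ/a₀ = 0.01323 × 4 / 0.05292 ≈ 1.00
n = 1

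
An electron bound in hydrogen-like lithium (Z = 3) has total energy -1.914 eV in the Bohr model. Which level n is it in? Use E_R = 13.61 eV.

8

E_n = −E_R Z²/n² ⇒ n² = E_R Z²/(−E_n) = 13.61 × 3² / 1.914 ≈ 64.00
n = 8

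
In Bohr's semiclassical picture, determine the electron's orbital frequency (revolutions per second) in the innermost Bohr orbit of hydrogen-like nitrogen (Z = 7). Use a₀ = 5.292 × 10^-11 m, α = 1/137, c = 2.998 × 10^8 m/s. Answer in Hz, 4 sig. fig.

r = n²a₀/Z = 7.560 × 10^-12 m, v = Zαc/n = 1.532 × 10^7 m/s
f = v/(2πr) = 3.225 × 10^17 Hz

3.225 × 10^17 Hz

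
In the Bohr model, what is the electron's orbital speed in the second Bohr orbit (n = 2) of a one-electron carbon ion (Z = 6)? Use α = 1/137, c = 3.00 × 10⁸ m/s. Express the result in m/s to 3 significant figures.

6.57 × 10⁶ m/s

v_n = Zαc/n = 6 × 0.00730 × 3.00 × 10⁸ / 2
    = 6.57 × 10⁶ m/s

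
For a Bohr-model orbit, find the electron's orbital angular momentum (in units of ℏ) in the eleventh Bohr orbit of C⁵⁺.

L_n = nℏ, so L/ℏ = n = 11.

11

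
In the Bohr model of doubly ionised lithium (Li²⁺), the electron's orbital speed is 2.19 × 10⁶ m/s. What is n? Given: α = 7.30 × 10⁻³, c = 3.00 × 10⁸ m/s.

3

v_n = Zαc/n ⇒ n = Zαc/v = 3 × 0.00730 × 3.00 × 10⁸ / 2.19 × 10⁶ ≈ 3.00
n = 3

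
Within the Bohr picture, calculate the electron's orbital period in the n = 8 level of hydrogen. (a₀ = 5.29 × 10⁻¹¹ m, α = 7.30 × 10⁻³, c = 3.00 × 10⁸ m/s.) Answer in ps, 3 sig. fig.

0.0777 ps

r = n²a₀/Z = 8²·5.29 × 10⁻¹¹/1 = 3.39 × 10⁻⁹ m
v = Zαc/n = 1·0.00730·3.00 × 10⁸/8 = 2.74 × 10⁵ m/s
T = 2πr/v = 7.77 × 10⁻¹⁴ s = 0.0777 ps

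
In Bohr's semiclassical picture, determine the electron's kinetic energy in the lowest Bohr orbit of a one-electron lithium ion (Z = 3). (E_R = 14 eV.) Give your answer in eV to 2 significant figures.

130 eV

For a Coulomb orbit the virial theorem gives K = −E_n.
E_n = −E_R·Z²/n², so K = E_R·Z²/n² = 14 × 3²/1² = 130 eV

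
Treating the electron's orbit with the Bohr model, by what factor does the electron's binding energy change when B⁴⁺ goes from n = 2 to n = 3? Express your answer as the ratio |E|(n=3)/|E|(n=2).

|E| ∝ Z^2 · n^-2; with Z fixed, |E| ∝ n^-2.
|E|(n=3)/|E|(n=2) = (3/2)^-2 = 4/9

4/9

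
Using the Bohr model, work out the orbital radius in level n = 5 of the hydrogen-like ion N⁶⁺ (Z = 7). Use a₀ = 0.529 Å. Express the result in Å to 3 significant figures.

1.89 Å

r_n = n²a₀/Z = 5² × 0.529 / 7
    = 25 × 0.529 / 7 = 1.89 Å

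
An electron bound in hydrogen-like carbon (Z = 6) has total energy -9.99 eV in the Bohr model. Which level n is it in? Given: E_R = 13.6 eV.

E_n = −E_R Z²/n² ⇒ n² = E_R Z²/(−E_n) = 13.6 × 6² / 9.99 ≈ 49.01
n = 7

7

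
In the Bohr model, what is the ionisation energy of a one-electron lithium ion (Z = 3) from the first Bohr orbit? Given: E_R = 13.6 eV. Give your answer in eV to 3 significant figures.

E_n = −E_R·Z²/n² = −13.6 × 3²/1² eV = -122 eV
Ionisation energy = −E_n = 122 eV

122 eV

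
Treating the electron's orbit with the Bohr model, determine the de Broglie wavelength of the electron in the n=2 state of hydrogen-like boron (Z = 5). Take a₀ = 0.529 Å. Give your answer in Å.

The Bohr quantisation condition is nλ = 2πr_n.
r_n = n²a₀/Z = 0.423 Å
λ = 2πr_n/n = 2π·0.423/2 = 1.33 Å

1.33 Å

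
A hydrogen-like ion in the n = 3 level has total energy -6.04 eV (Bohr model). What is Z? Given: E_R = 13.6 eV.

2

E_n = −E_R Z²/n² ⇒ Z² = −E_n n²/E_R = 6.04 × 3² / 13.6 ≈ 4.00
Z = 2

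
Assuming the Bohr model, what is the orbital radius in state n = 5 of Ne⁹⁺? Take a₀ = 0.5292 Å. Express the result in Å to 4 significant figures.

1.323 Å

r_n = n²a₀/Z = 5² × 0.5292 / 10
    = 25 × 0.5292 / 10 = 1.323 Å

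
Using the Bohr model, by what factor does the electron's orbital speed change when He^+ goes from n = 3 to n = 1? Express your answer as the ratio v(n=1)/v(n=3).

3

v ∝ Z^1 · n^-1; with Z fixed, v ∝ n^-1.
v(n=1)/v(n=3) = (1/3)^-1 = 3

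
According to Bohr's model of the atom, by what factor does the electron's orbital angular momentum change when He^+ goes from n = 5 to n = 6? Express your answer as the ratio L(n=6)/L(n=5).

6/5

L = nℏ depends only on n, so L ∝ n.
L(n=6)/L(n=5) = (6/5)^1 = 6/5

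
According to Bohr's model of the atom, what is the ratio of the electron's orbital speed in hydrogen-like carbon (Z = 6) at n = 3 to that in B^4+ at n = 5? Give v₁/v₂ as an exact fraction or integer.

2

v ∝ Z^1 · n^-1
v₁/v₂ = (6/5)^1 · (3/5)^-1 = 2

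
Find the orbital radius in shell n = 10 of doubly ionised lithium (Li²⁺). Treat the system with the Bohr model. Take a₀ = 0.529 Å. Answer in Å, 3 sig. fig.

17.6 Å

r_n = n²a₀/Z = 10² × 0.529 / 3
    = 100 × 0.529 / 3 = 17.6 Å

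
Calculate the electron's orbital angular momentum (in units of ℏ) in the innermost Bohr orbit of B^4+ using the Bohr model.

1

L_n = nℏ, so L/ℏ = n = 1.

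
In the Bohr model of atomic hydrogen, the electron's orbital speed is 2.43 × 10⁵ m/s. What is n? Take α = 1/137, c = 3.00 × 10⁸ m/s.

9

v_n = Zαc/n ⇒ n = Zαc/v = 1 × 0.00730 × 3.00 × 10⁸ / 2.43 × 10⁵ ≈ 9.01
n = 9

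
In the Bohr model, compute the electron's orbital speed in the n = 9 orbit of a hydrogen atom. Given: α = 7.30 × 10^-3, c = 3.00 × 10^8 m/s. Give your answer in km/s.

243 km/s

v_n = Zαc/n = 1 × 0.00730 × 3.00 × 10^8 / 9
    = 243 km/s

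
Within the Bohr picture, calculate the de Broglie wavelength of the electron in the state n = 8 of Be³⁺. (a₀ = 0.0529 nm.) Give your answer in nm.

The Bohr quantisation condition is nλ = 2πr_n.
r_n = n²a₀/Z = 0.846 nm
λ = 2πr_n/n = 2π·0.846/8 = 0.665 nm

0.665 nm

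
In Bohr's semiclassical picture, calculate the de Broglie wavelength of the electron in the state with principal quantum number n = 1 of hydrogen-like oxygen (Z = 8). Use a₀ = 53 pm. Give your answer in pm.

The Bohr quantisation condition is nλ = 2πr_n.
r_n = n²a₀/Z = 6.6 pm
λ = 2πr_n/n = 2π·6.6/1 = 42 pm

42 pm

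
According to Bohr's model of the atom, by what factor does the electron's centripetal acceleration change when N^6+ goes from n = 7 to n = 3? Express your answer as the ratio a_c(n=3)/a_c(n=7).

a_c ∝ Z^3 · n^-4; with Z fixed, a_c ∝ n^-4.
a_c(n=3)/a_c(n=7) = (3/7)^-4 = 2401/81

2401/81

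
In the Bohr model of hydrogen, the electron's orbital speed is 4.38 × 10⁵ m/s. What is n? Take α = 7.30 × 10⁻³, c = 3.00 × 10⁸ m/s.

5

v_n = Zαc/n ⇒ n = Zαc/v = 1 × 0.00730 × 3.00 × 10⁸ / 4.38 × 10⁵ ≈ 5.00
n = 5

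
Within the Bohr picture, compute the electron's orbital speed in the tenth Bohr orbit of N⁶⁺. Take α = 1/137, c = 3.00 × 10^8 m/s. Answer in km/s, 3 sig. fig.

v_n = Zαc/n = 7 × 0.00730 × 3.00 × 10^8 / 10
    = 1530 km/s

1530 km/s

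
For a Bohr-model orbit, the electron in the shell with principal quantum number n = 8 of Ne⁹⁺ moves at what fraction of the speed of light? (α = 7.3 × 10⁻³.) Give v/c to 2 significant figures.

0.0091

v_n = Zαc/n, so v/c = Zα/n = 10 × 0.0073 / 8 = 0.0091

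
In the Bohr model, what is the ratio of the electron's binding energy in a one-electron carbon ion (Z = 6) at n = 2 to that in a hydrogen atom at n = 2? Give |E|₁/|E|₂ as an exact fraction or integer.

|E| ∝ Z^2 · n^-2
|E|₁/|E|₂ = (6/1)^2 · (2/2)^-2 = 36

36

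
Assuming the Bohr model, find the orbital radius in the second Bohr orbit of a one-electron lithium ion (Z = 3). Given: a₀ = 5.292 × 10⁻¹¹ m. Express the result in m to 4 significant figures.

r_n = n²a₀/Z = 2² × 5.292 × 10⁻¹¹ / 3
    = 4 × 5.292 × 10⁻¹¹ / 3 = 7.056 × 10⁻¹¹ m

7.056 × 10⁻¹¹ m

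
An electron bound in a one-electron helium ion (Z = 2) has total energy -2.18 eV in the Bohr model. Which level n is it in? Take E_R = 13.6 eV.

5

E_n = −E_R Z²/n² ⇒ n² = E_R Z²/(−E_n) = 13.6 × 2² / 2.18 ≈ 24.95
n = 5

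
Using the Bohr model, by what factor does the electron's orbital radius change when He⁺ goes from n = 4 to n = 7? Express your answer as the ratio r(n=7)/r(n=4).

r ∝ Z^-1 · n^2; with Z fixed, r ∝ n^2.
r(n=7)/r(n=4) = (7/4)^2 = 49/16

49/16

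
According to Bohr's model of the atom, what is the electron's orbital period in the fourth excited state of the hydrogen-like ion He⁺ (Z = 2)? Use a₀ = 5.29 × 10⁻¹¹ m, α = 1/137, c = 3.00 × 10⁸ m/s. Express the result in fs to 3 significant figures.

4.74 fs

r = n²a₀/Z = 5²·5.29 × 10⁻¹¹/2 = 6.61 × 10⁻¹⁰ m
v = Zαc/n = 2·0.00730·3.00 × 10⁸/5 = 8.76 × 10⁵ m/s
T = 2πr/v = 4.74 × 10⁻¹⁵ s = 4.74 fs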